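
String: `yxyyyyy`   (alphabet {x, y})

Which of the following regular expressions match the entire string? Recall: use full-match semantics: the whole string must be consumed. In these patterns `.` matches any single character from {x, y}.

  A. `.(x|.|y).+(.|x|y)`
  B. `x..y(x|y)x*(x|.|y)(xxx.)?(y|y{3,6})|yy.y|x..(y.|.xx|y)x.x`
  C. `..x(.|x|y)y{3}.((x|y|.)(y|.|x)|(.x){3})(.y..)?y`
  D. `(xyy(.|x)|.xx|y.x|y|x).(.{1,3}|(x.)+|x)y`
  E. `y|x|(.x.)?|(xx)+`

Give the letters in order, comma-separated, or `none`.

A → match
B → no match
C → no match
D → no match
E → no match

A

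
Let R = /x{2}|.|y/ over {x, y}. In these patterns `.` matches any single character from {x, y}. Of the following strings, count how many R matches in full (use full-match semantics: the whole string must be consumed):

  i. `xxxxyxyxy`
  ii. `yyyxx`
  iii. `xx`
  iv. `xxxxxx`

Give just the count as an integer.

1

i → no match
ii → no match
iii → match
iv → no match
Total matched: 1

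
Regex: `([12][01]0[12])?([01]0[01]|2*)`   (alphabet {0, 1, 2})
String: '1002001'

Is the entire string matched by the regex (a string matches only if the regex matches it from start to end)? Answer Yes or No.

Yes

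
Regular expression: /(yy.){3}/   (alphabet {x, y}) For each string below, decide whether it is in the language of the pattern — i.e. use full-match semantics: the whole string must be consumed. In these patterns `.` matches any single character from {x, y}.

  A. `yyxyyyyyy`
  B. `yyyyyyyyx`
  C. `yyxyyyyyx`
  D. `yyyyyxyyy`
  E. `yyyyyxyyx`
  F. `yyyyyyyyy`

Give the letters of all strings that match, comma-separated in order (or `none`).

A, B, C, D, E, F

A → match
B → match
C → match
D → match
E → match
F → match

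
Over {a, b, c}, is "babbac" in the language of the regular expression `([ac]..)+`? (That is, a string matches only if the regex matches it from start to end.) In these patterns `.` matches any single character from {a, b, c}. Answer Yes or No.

No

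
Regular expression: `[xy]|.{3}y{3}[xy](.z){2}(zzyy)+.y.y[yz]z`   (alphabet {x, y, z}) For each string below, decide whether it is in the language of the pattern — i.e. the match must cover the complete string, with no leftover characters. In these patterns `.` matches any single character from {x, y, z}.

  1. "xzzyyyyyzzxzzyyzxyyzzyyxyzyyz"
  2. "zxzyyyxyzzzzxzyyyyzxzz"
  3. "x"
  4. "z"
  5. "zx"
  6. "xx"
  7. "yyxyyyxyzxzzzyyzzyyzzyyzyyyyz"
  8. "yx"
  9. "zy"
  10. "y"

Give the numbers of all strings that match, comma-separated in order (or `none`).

3, 7, 10

1 → no match
2 → no match
3 → match
4 → no match
5 → no match
6 → no match
7 → match
8 → no match
9 → no match
10 → match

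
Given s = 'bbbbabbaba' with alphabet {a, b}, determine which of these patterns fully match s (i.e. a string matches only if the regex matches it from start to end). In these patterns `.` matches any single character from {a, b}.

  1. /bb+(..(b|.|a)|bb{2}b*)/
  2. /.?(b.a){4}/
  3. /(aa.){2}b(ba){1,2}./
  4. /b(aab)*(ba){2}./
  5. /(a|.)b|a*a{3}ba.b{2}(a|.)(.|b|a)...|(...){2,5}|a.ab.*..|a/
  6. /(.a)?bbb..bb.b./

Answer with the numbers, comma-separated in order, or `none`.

6

1 → no match
2 → no match
3 → no match — must start with 'aa'
4 → no match
5 → no match
6 → match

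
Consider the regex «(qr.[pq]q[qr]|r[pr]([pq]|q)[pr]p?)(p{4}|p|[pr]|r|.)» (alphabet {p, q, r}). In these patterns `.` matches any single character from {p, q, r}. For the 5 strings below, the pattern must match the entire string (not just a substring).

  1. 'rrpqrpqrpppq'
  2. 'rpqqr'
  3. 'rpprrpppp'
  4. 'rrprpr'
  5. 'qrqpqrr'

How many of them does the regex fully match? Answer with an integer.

1. 'rrpqrpqrpppq' → no match
2. 'rpqqr' → no match
3. 'rpprrpppp' → no match
4. 'rrprpr' → match
5. 'qrqpqrr' → match
Total matched: 2

2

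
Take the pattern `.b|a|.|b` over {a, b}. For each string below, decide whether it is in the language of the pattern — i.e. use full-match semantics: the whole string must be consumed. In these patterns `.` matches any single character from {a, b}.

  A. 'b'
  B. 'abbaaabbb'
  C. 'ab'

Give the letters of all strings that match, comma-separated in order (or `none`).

A, C

A → match
B → no match
C → match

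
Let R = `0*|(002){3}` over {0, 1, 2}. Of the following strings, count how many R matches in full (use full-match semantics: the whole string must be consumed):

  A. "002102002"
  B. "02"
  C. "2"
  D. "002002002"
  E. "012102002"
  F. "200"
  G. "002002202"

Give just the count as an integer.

A → no match
B → no match
C → no match
D → match
E → no match
F → no match
G → no match
Total matched: 1

1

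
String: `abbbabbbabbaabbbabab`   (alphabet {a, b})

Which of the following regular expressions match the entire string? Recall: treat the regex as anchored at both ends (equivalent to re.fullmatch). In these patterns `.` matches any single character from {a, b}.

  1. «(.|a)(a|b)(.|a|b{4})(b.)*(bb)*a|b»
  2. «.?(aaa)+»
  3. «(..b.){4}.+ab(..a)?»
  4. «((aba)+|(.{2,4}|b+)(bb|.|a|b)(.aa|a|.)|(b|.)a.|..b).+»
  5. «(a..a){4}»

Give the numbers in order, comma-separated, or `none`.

3, 4

1 → no match
2 → no match — must end with `aaa`
3 → match
4 → match
5 → no match — must end with `a`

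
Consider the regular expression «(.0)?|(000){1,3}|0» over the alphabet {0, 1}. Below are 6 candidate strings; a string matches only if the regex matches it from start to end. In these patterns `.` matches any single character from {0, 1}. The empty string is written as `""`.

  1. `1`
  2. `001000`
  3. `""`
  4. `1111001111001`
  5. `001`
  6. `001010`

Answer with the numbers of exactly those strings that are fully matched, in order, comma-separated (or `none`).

1 → no match
2 → no match
3 → match
4 → no match
5 → no match
6 → no match

3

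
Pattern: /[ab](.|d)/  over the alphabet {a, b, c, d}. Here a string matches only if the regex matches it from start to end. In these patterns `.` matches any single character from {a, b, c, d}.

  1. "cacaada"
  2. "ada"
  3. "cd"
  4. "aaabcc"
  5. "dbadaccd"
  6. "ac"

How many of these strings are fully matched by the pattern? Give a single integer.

1

1 → no match
2 → no match
3 → no match
4 → no match
5 → no match
6 → match
Total matched: 1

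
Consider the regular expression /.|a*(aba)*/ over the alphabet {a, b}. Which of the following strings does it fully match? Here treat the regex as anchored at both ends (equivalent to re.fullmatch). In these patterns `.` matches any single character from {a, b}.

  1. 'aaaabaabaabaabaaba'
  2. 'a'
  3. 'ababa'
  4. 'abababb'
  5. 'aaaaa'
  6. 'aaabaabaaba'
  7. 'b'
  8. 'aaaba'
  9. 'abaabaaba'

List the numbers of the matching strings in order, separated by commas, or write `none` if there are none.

1, 2, 5, 6, 7, 8, 9

1 → match
2 → match
3 → no match
4 → no match
5 → match
6 → match
7 → match
8 → match
9 → match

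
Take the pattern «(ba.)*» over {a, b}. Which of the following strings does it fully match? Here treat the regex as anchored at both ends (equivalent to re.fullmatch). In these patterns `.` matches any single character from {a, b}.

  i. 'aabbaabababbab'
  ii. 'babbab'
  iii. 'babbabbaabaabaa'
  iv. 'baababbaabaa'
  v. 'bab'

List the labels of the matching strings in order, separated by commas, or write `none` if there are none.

ii, iii, iv, v

i → no match
ii → match
iii → match
iv → match
v → match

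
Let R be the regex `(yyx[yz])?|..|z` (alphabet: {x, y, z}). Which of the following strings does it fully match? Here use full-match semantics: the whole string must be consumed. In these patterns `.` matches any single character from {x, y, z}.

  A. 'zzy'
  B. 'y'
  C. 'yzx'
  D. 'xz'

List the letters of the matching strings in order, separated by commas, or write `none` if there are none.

A → no match
B → no match
C → no match
D → match

D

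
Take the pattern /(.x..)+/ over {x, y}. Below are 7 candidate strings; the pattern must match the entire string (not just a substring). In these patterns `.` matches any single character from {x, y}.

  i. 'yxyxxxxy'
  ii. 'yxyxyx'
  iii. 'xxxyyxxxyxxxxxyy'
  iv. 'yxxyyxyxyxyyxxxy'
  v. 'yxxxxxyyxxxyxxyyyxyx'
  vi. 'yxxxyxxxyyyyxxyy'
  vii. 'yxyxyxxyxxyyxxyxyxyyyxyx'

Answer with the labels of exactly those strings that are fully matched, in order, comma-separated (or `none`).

i, iii, iv, v, vii

i → match
ii → no match
iii → match
iv → match
v → match
vi → no match
vii → match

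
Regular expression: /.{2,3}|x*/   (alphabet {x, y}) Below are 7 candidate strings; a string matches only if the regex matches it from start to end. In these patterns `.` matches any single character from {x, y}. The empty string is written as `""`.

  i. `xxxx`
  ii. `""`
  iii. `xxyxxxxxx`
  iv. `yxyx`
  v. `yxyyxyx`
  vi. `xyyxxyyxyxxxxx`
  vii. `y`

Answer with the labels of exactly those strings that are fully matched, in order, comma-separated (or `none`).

i, ii

i → match
ii → match
iii → no match
iv → no match
v → no match
vi → no match
vii → no match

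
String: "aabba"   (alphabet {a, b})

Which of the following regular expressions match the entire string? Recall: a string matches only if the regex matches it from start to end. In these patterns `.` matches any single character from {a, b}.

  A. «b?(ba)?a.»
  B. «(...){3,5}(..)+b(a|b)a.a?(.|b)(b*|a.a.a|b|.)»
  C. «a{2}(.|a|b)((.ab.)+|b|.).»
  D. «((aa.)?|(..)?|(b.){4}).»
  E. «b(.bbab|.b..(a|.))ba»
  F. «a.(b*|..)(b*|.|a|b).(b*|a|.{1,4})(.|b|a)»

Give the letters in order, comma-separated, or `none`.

A → no match
B → no match
C → match
D → no match
E → no match — must start with "b"
F → match

C, F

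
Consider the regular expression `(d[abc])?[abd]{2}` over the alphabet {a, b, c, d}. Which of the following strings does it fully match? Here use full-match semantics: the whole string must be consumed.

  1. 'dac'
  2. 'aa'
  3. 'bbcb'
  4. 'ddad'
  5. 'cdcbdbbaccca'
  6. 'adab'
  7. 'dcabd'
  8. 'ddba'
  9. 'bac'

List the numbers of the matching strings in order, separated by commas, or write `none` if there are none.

2

1 → no match
2 → match
3 → no match
4 → no match
5 → no match
6 → no match
7 → no match
8 → no match
9 → no match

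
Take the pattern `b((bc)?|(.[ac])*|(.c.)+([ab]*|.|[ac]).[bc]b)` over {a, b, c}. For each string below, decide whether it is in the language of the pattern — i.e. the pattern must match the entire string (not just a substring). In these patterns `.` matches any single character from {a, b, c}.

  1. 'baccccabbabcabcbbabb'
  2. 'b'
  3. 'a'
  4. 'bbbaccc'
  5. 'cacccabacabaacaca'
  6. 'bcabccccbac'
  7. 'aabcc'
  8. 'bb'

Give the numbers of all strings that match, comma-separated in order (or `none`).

2

1 → no match
2. 'b' → match
3. 'a' → no match — must start with 'b'
4. 'bbbaccc' → no match
5 → no match — must start with 'b'
6. 'bcabccccbac' → no match
7. 'aabcc' → no match — must start with 'b'
8. 'bb' → no match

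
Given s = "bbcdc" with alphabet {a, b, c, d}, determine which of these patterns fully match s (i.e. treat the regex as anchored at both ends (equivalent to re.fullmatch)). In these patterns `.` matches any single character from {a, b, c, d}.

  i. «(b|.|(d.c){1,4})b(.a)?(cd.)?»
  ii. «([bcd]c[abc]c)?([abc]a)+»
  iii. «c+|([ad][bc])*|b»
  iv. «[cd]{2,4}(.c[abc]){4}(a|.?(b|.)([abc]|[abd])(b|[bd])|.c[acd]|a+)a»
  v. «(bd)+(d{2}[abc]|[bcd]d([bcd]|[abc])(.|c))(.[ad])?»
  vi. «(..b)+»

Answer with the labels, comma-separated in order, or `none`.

i → match
ii → no match — must end with "a"
iii → no match
iv → no match — must end with "a"
v → no match — must start with "bd"
vi → no match — must end with "b"

i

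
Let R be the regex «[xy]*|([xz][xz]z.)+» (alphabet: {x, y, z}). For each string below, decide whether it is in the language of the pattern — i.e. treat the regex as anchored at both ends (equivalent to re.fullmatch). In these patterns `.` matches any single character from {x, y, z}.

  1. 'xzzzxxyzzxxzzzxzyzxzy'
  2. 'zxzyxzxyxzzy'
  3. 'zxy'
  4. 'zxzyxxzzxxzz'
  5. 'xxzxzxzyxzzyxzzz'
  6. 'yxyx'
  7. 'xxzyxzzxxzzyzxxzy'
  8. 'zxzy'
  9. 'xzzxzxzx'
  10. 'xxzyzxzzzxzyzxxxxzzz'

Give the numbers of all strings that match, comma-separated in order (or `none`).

1 → no match
2. 'zxzyxzxyxzzy' → no match
3. 'zxy' → no match
4. 'zxzyxxzzxxzz' → match
5 → match
6. 'yxyx' → match
7 → no match
8. 'zxzy' → match
9. 'xzzxzxzx' → match
10 → no match

4, 5, 6, 8, 9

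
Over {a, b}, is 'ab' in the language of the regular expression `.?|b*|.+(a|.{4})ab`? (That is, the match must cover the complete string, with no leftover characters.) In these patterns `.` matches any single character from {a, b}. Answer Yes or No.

No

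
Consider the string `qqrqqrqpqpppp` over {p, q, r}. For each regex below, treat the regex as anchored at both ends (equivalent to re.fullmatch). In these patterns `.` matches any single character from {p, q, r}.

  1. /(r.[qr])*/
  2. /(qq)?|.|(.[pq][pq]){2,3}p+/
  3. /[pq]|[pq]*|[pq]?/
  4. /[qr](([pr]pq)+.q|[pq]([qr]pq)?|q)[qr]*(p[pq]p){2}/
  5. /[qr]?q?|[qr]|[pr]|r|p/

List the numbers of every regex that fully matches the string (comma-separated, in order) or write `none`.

1 → no match
2 → no match
3 → no match
4 → match
5 → no match

4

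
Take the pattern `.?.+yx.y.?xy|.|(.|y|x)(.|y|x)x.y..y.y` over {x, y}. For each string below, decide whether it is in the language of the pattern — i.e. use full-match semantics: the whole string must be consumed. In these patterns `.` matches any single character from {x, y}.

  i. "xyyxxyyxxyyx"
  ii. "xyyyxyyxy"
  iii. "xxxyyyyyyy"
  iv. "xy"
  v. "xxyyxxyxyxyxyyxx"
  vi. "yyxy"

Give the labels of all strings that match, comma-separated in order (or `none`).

ii, iii

i → no match
ii → match
iii → match
iv → no match
v → no match
vi → no match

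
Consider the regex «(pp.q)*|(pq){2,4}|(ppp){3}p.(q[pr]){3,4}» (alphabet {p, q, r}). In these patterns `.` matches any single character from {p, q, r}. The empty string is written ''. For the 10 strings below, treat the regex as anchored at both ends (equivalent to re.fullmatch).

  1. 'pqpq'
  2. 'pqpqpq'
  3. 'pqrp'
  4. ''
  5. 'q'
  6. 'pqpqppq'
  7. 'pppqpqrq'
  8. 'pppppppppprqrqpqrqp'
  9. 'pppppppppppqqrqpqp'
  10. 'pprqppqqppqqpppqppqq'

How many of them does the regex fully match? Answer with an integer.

5

1 → match
2 → match
3 → no match
4 → match
5 → no match
6 → no match
7 → no match
8 → match
9 → no match
10 → match
Total matched: 5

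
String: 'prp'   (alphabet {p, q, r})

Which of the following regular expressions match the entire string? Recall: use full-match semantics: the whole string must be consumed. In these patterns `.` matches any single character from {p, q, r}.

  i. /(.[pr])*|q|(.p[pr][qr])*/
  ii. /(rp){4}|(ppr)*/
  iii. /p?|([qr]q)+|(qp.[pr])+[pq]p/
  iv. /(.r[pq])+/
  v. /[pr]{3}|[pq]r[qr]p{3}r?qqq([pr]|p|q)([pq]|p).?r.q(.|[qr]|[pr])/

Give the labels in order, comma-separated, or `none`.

iv, v

i → no match
ii → no match
iii → no match
iv → match
v → match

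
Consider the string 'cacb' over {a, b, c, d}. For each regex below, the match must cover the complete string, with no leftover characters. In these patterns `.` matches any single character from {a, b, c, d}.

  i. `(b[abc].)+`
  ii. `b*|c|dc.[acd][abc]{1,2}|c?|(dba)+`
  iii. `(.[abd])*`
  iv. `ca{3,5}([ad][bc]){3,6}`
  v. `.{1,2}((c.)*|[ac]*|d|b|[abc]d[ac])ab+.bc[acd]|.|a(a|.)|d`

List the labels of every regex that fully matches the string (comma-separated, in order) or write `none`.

i → no match — must start with 'b'
ii → no match
iii → match
iv → no match
v → no match

iii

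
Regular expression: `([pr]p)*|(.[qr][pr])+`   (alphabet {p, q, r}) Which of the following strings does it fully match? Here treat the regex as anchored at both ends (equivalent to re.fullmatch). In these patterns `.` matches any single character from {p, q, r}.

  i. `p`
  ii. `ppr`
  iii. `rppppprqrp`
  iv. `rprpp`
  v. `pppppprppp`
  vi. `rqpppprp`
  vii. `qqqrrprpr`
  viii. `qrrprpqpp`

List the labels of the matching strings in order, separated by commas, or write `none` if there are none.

i → no match
ii → no match
iii → no match
iv → no match
v → match
vi → no match
vii → no match
viii → no match

v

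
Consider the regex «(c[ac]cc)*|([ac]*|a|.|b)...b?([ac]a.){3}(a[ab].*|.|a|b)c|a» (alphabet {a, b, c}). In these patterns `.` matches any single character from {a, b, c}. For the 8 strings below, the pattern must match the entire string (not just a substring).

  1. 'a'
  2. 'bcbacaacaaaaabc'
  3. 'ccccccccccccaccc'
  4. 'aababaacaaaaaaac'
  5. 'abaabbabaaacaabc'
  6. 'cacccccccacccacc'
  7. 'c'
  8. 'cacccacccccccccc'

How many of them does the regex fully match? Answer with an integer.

5

1 → match
2 → match
3 → no match
4 → match
5 → no match
6 → match
7 → no match
8 → match
Total matched: 5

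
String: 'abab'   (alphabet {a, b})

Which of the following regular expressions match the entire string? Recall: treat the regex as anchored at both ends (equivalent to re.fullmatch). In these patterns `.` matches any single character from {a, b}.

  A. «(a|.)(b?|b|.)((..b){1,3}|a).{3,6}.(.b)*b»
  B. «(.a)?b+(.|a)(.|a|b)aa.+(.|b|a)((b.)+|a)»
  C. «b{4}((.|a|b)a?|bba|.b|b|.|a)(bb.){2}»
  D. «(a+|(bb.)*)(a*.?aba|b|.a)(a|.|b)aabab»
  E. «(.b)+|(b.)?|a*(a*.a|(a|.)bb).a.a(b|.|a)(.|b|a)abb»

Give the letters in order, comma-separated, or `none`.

A → no match
B → no match
C → no match — must start with 'b'
D → no match — must end with 'aabab'
E → match

E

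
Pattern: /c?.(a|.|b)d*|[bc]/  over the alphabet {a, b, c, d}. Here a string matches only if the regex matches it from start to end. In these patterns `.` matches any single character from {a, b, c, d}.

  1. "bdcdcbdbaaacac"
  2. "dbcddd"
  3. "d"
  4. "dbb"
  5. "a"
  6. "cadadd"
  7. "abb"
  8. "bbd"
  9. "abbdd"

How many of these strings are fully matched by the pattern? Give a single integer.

1

1 → no match
2. "dbcddd" → no match
3. "d" → no match
4. "dbb" → no match
5. "a" → no match
6. "cadadd" → no match
7. "abb" → no match
8. "bbd" → match
9. "abbdd" → no match
Total matched: 1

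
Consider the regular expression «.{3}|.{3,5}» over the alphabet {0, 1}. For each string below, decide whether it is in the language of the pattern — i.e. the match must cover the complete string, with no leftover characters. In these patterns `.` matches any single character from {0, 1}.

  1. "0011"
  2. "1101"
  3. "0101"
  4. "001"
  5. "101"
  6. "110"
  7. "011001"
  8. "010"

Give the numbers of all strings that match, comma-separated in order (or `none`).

1, 2, 3, 4, 5, 6, 8

1 → match
2 → match
3 → match
4 → match
5 → match
6 → match
7 → no match
8 → match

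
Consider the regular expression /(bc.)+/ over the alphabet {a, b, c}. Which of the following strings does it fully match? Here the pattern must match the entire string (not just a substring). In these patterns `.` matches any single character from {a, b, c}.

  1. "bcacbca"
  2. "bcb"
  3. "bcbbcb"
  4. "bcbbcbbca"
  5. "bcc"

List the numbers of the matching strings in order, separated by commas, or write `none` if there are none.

1 → no match
2 → match
3 → match
4 → match
5 → match

2, 3, 4, 5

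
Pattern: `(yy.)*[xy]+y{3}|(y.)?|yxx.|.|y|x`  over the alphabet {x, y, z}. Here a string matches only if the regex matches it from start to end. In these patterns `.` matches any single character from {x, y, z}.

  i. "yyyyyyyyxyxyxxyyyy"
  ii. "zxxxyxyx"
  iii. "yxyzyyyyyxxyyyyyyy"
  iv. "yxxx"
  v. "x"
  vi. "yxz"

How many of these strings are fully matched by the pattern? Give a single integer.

3

i → match
ii → no match
iii → no match
iv → match
v → match
vi → no match
Total matched: 3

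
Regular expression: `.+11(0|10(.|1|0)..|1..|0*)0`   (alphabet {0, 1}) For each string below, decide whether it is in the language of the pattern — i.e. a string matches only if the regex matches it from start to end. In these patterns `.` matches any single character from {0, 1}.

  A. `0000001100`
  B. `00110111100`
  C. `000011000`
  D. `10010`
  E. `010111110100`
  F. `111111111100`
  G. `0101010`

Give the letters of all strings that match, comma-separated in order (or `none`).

A → match
B → match
C → match
D → no match
E → no match
F → match
G → no match

A, B, C, F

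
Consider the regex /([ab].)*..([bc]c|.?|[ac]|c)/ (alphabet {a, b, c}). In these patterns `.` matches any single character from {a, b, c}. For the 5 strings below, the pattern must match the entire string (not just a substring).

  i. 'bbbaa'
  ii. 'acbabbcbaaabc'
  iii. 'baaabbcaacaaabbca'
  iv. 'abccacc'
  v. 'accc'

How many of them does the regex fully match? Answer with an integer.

i → match
ii → no match
iii → no match
iv → no match
v → match
Total matched: 2

2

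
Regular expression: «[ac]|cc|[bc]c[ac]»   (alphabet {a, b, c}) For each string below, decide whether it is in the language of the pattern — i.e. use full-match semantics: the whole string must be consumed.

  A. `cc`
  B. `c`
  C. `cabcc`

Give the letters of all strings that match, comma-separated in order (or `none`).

A → match
B → match
C → no match

A, B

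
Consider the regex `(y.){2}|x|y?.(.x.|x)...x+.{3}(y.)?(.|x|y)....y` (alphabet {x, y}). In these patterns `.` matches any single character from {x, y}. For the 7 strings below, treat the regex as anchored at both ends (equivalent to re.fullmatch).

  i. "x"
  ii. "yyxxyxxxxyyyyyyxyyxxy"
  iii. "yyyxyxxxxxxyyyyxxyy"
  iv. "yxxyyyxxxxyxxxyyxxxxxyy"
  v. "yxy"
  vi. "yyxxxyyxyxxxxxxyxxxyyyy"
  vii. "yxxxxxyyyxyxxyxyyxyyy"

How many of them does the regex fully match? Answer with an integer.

i → match
ii → no match
iii → match
iv → no match
v → no match
vi → no match
vii → no match
Total matched: 2

2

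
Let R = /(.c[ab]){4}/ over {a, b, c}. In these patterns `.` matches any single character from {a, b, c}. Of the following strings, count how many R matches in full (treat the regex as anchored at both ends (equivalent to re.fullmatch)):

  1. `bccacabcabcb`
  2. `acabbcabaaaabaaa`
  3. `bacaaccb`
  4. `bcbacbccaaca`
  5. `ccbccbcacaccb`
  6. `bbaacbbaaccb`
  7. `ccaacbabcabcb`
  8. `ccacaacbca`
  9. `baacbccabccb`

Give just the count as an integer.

1

1 → no match
2 → no match
3 → no match
4 → match
5 → no match
6 → no match
7 → no match
8 → no match
9 → no match
Total matched: 1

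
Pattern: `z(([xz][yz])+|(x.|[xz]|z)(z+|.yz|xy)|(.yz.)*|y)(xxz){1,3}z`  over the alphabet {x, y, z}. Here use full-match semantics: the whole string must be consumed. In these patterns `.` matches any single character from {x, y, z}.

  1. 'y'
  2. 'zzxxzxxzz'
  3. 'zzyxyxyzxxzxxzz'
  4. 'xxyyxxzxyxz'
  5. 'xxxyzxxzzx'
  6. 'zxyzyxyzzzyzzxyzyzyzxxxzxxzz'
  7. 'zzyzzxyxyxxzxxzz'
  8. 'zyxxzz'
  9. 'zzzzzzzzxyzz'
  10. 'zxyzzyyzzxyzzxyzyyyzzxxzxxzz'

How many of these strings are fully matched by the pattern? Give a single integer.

1 → no match — must start with 'z'
2 → no match
3 → no match
4 → no match — must start with 'z'
5 → no match — must start with 'z'
6 → match
7 → match
8 → match
9 → no match — must end with 'xxzz'
10 → match
Total matched: 4

4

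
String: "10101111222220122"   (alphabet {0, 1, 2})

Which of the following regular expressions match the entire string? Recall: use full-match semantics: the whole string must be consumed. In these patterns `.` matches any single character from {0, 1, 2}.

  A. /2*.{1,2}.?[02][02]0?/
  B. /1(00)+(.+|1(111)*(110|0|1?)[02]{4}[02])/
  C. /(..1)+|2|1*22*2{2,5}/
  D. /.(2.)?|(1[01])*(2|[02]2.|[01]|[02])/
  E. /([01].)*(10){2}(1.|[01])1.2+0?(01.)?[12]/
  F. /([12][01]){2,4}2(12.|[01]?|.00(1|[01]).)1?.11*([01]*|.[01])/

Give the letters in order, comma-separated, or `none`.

A → no match
B → no match — must start with "100"
C → no match
D → no match
E → match
F → no match

E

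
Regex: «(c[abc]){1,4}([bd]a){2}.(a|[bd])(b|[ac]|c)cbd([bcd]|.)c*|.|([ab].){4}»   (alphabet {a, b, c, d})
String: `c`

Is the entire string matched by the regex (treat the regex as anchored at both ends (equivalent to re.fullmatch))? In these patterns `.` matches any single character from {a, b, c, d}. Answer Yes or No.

Yes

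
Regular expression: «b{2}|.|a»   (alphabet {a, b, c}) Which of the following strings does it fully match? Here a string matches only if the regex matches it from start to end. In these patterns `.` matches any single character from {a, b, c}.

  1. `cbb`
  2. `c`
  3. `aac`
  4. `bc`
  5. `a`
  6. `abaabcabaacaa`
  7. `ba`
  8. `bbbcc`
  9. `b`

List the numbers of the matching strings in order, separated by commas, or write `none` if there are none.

2, 5, 9

1. `cbb` → no match
2. `c` → match
3. `aac` → no match
4. `bc` → no match
5. `a` → match
6 → no match
7. `ba` → no match
8. `bbbcc` → no match
9. `b` → match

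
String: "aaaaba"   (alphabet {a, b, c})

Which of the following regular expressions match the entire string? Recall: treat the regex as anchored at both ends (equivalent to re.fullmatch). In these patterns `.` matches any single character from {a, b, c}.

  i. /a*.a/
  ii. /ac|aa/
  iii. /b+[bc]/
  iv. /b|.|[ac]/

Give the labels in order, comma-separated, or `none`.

i → match
ii → no match
iii → no match — must start with "b"
iv → no match

i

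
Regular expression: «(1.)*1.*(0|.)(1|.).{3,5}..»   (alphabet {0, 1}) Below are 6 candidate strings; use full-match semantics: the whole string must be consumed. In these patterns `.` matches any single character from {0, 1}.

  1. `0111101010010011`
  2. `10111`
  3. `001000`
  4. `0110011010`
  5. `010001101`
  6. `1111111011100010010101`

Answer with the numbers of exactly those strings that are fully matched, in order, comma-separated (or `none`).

6

1 → no match
2. `10111` → no match
3. `001000` → no match
4. `0110011010` → no match
5. `010001101` → no match
6 → match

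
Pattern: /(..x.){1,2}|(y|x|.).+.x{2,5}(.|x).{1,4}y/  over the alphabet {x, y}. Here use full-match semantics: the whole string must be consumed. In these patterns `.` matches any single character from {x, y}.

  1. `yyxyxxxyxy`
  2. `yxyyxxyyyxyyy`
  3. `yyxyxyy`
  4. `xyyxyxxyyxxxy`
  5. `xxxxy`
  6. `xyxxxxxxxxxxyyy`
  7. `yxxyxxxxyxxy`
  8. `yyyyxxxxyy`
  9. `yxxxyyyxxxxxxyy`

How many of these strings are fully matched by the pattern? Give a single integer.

1 → match
2 → no match
3 → no match
4 → match
5 → no match
6 → match
7 → match
8 → match
9 → match
Total matched: 6

6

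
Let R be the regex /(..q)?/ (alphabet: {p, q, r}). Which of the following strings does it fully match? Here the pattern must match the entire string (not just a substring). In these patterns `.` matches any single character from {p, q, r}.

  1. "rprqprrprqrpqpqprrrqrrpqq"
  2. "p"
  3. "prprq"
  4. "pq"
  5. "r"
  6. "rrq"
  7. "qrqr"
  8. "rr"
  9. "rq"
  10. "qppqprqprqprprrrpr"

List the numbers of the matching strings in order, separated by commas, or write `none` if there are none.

6

1 → no match
2 → no match
3 → no match
4 → no match
5 → no match
6 → match
7 → no match
8 → no match
9 → no match
10 → no match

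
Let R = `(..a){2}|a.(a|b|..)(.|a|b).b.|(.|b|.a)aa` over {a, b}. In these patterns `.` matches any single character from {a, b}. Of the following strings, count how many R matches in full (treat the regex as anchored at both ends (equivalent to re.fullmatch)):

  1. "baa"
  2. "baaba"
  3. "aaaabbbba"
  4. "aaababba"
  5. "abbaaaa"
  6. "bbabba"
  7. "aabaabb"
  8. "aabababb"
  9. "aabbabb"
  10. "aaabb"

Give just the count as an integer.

6

1 → match
2 → no match
3 → no match
4 → match
5 → no match
6 → match
7 → match
8 → match
9 → match
10 → no match
Total matched: 6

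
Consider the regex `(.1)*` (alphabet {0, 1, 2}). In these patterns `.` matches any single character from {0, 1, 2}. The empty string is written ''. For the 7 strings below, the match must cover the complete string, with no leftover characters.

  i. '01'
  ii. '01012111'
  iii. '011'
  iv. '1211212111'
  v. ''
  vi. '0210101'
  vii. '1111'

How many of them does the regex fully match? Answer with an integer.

4

i → match
ii → match
iii → no match
iv → no match
v → match
vi → no match
vii → match
Total matched: 4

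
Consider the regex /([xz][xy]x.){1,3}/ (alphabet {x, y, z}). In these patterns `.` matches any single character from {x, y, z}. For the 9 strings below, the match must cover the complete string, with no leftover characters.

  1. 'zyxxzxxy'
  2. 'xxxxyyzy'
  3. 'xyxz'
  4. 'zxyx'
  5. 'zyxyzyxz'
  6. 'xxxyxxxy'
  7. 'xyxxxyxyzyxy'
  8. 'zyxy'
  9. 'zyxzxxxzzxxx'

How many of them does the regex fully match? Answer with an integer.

7

1 → match
2 → no match
3 → match
4 → no match
5 → match
6 → match
7 → match
8 → match
9 → match
Total matched: 7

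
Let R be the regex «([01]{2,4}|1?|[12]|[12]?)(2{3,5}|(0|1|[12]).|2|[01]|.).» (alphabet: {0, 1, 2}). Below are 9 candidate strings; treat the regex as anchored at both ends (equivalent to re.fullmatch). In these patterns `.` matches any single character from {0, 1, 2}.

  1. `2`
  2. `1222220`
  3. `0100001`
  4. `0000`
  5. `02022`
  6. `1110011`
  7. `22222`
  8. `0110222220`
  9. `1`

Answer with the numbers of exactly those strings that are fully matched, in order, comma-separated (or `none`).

2, 3, 4, 6, 7, 8

1 → no match
2 → match
3 → match
4 → match
5 → no match
6 → match
7 → match
8 → match
9 → no match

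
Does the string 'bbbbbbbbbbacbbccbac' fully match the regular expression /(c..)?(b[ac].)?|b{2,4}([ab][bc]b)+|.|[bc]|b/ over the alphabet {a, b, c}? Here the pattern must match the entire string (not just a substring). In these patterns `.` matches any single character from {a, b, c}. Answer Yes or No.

No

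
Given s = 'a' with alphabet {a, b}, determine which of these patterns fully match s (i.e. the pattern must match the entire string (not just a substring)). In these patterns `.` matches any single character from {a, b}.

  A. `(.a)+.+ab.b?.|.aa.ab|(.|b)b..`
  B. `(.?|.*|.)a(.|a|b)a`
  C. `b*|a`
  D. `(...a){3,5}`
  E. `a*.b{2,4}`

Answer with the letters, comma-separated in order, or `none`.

A → no match
B → no match
C → match
D → no match
E → no match — must end with 'b'

C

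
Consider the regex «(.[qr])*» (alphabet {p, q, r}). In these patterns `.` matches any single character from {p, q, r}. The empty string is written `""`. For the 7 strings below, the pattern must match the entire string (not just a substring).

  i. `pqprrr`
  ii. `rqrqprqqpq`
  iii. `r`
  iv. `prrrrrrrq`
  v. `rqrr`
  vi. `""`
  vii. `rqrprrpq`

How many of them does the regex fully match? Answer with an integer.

4

i → match
ii → match
iii → no match
iv → no match
v → match
vi → match
vii → no match
Total matched: 4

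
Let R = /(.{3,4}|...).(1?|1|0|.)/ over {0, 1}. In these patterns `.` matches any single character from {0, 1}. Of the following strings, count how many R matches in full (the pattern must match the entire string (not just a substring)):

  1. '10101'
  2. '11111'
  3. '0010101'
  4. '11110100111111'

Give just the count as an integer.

1. '10101' → match
2. '11111' → match
3. '0010101' → no match
4 → no match
Total matched: 2

2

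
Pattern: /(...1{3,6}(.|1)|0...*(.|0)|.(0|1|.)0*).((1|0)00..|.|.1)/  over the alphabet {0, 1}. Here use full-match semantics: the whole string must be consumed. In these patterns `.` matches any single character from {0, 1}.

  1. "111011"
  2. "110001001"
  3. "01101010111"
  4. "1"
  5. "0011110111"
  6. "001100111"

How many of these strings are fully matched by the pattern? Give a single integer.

1. "111011" → no match
2. "110001001" → no match
3. "01101010111" → match
4. "1" → no match
5. "0011110111" → match
6. "001100111" → match
Total matched: 3

3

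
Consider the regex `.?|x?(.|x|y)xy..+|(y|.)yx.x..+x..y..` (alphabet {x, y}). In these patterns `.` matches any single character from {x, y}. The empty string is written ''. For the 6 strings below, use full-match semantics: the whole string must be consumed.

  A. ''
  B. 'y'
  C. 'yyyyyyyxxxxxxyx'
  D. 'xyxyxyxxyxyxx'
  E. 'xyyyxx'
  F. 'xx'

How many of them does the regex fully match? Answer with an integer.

A → match
B → match
C → no match
D → match
E → no match
F → no match
Total matched: 3

3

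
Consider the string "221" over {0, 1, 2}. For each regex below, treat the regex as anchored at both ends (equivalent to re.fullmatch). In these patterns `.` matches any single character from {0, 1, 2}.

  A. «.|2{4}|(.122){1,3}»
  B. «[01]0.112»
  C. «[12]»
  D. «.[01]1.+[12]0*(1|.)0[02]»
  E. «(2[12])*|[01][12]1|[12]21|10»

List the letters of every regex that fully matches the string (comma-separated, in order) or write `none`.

E

A → no match
B → no match — must end with "112"
C → no match
D → no match
E → match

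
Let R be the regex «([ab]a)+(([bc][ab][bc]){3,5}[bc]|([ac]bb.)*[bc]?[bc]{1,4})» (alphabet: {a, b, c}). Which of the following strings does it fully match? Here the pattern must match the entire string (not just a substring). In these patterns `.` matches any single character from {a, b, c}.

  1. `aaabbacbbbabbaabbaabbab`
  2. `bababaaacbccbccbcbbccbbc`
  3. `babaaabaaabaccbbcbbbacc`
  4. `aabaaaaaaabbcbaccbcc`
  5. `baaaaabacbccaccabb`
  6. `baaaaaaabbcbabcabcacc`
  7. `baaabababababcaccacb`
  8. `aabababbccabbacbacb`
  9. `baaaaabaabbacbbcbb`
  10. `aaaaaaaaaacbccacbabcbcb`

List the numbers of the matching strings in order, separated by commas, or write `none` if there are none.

1 → match
2 → match
3 → match
4 → match
5 → match
6 → match
7 → match
8 → match
9 → match
10 → match

1, 2, 3, 4, 5, 6, 7, 8, 9, 10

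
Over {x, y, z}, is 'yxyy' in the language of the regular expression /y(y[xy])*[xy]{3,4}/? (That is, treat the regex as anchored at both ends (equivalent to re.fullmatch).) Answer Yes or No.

Yes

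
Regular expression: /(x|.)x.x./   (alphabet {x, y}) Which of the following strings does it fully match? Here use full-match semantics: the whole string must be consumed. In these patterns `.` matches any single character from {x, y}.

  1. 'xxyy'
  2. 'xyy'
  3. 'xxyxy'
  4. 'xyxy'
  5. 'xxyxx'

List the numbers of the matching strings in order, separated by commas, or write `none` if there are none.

1 → no match
2 → no match
3 → match
4 → no match
5 → match

3, 5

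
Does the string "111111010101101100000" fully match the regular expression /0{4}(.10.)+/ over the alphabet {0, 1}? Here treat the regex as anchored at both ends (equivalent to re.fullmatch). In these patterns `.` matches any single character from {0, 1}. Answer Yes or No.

No

Every match must start with "0", but "111111010101101100000" does not.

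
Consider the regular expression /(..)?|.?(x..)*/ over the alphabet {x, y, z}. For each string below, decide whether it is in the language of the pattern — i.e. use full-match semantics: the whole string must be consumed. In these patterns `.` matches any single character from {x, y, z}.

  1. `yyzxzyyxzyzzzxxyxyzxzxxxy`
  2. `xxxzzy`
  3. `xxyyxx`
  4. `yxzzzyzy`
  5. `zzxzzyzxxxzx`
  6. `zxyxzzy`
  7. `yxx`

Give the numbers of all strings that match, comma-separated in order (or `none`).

1 → no match
2. `xxxzzy` → no match
3. `xxyyxx` → no match
4. `yxzzzyzy` → no match
5. `zzxzzyzxxxzx` → no match
6. `zxyxzzy` → no match
7. `yxx` → no match

none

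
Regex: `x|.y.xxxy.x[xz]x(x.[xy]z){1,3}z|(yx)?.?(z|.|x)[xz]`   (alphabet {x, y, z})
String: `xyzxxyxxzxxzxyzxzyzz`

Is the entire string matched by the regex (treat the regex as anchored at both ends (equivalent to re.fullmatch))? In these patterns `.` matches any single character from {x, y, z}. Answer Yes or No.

No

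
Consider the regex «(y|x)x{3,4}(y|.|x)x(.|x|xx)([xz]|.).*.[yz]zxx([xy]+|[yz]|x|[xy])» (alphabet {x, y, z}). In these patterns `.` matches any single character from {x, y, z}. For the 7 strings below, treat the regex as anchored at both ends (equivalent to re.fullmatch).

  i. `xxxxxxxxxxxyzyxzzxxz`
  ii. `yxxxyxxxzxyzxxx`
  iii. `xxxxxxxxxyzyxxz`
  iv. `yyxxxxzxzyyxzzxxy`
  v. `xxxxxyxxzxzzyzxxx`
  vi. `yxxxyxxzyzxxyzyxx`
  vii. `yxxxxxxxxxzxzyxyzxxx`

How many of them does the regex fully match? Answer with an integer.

i → match
ii → match
iii → no match
iv → no match
v → match
vi → no match
vii → match
Total matched: 4

4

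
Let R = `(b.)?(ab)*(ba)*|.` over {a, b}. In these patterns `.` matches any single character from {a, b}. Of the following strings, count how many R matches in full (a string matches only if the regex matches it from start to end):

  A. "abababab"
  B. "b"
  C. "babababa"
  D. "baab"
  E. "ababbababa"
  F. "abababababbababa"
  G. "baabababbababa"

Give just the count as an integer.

A → match
B → match
C → match
D → match
E → match
F → match
G → match
Total matched: 7

7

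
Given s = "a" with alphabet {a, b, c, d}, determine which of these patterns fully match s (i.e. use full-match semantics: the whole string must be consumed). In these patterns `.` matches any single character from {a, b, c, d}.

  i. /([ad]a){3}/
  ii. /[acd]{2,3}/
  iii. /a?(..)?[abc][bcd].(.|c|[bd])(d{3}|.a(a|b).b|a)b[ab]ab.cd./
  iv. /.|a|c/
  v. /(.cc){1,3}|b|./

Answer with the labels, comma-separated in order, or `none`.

i → no match
ii → no match
iii → no match
iv → match
v → match

iv, v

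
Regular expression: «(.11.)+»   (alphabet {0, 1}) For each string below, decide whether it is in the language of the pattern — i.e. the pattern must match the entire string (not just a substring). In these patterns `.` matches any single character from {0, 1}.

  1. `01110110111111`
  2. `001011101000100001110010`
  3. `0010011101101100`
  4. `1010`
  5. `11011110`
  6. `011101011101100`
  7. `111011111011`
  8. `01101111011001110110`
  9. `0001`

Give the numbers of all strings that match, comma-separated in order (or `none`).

1 → no match
2 → no match
3 → no match
4 → no match
5 → no match
6 → no match
7 → no match
8 → match
9 → no match

8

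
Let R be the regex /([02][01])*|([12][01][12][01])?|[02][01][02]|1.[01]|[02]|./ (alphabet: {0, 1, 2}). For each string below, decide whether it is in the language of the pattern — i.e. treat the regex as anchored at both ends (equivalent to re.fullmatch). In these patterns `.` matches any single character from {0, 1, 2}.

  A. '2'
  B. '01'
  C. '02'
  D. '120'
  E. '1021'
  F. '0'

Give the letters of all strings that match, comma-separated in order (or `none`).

A, B, D, E, F

A → match
B → match
C → no match
D → match
E → match
F → match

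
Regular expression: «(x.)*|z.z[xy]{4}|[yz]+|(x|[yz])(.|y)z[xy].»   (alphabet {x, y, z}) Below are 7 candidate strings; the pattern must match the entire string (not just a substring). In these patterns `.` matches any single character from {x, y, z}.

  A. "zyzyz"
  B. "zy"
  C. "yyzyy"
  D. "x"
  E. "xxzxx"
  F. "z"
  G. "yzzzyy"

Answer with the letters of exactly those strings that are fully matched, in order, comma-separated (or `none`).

A, B, C, E, F, G

A. "zyzyz" → match
B. "zy" → match
C. "yyzyy" → match
D. "x" → no match
E. "xxzxx" → match
F. "z" → match
G. "yzzzyy" → match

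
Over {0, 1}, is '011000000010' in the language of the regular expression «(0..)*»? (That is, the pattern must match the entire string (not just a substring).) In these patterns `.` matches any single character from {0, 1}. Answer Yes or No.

Yes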